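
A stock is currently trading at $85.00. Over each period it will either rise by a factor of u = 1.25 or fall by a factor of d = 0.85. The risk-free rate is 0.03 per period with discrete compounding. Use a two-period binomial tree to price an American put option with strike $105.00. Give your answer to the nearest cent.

$20.91

Risk-neutral probability p = (1 + 0.03 − 0.85)/(1.25 − 0.85) = 0.1800/0.4000 = 0.4500
Terminal stock prices: S_uu = 132.8, S_ud = 90.31, S_dd = 61.41
Terminal payoffs (K − S): max(-27.81, 0) = 0, max(14.69, 0) = 14.69, max(43.59, 0) = 43.59
Node u (S = 106.2): continuation = 1/1.03·[0.4500·0.0000 + 0.5500·14.6875] = 7.8428; exercise value = 0.0000 ≤ continuation, so V_u = 7.8428
Node d (S = 72.25): continuation = 1/1.03·[0.4500·14.6875 + 0.5500·43.5875] = 29.6917; exercise value = 32.7500 > continuation, so V_d = 32.7500 (exercise)
Node 0 (S = 85): continuation = 1/1.03·[0.4500·7.8428 + 0.5500·32.7500] = 20.9143; exercise value = 20.0000 ≤ continuation, so V_0 = 20.9143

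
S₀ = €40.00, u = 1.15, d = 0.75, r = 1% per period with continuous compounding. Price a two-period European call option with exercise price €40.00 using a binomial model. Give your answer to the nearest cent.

Risk-neutral probability p = (e^0.01 − 0.75)/(1.15 − 0.75) = 0.2601/0.4000 = 0.6501
Terminal stock prices: S_uu = 52.9, S_ud = 34.5, S_dd = 22.5
Terminal payoffs (S − K): max(12.9, 0) = 12.9, max(-5.5, 0) = 0, max(-17.5, 0) = 0
Node u (S = 46): V_u = e^(−0.01)·[0.6501·12.9000 + 0.3499·0.0000] = 8.3032
Node d (S = 30): V_d = e^(−0.01)·[0.6501·0.0000 + 0.3499·0.0000] = 0.0000
Node 0 (S = 40): V_0 = e^(−0.01)·[0.6501·8.3032 + 0.3499·0.0000] = 5.3444

€5.34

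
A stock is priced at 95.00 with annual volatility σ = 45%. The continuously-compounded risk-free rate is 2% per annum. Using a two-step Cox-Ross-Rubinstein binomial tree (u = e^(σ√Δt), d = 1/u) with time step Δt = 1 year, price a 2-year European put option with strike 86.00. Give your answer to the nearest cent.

CRR parameters: u = e^(σ√Δt) = e^(0.45·√1) = 1.5683, d = 1/u = 0.6376
Per-period rate: rΔt = 0.02·1 = 0.02, so R = e^0.02 = 1.0202
Risk-neutral probability p = (e^0.02 − 0.6376)/(1.5683 − 0.6376) = 0.3826/0.9307 = 0.4111
Terminal stock prices: S_uu = 233.7, S_ud = 95, S_dd = 38.62
Terminal payoffs (K − S): max(-147.7, 0) = 0, max(-9, 0) = 0, max(47.38, 0) = 47.38
Node u (S = 149): V_u = e^(−0.02)·[0.4111·0.0000 + 0.5889·0.0000] = 0.0000
Node d (S = 60.57): V_d = e^(−0.02)·[0.4111·0.0000 + 0.5889·47.3759] = 27.3488
Node 0 (S = 95): V_0 = e^(−0.02)·[0.4111·0.0000 + 0.5889·27.3488] = 15.7877

15.79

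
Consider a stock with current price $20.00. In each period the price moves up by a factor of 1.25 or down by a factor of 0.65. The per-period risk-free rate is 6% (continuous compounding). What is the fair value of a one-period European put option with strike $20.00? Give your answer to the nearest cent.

$2.07

Risk-neutral probability p = (e^0.06 − 0.65)/(1.25 − 0.65) = 0.4118/0.6000 = 0.6864
Terminal stock prices: S_u = 25, S_d = 13
Terminal payoffs (K − S): max(-5, 0) = 0, max(7, 0) = 7
Node 0 (S = 20): V_0 = e^(−0.06)·[0.6864·0.0000 + 0.3136·7.0000] = 2.0674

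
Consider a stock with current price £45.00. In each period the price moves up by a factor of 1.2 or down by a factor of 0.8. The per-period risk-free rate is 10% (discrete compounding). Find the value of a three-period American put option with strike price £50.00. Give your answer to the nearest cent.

Risk-neutral probability p = (1 + 0.1 − 0.8)/(1.2 − 0.8) = 0.3000/0.4000 = 0.7500
Terminal stock prices: S_uuu = 77.76, S_uud = 51.84, S_udd = 34.56, S_ddd = 23.04
Terminal payoffs (K − S): max(-27.76, 0) = 0, max(-1.84, 0) = 0, max(15.44, 0) = 15.44, max(26.96, 0) = 26.96
Node uu (S = 64.8): continuation = 1/1.1·[0.7500·0.0000 + 0.2500·0.0000] = 0.0000; exercise value = 0.0000 ≤ continuation, so V_uu = 0.0000
Node ud (S = 43.2): continuation = 1/1.1·[0.7500·0.0000 + 0.2500·15.4400] = 3.5091; exercise value = 6.8000 > continuation, so V_ud = 6.8000 (exercise)
Node dd (S = 28.8): continuation = 1/1.1·[0.7500·15.4400 + 0.2500·26.9600] = 16.6545; exercise value = 21.2000 > continuation, so V_dd = 21.2000 (exercise)
Node u (S = 54): continuation = 1/1.1·[0.7500·0.0000 + 0.2500·6.8000] = 1.5455; exercise value = 0.0000 ≤ continuation, so V_u = 1.5455
Node d (S = 36): continuation = 1/1.1·[0.7500·6.8000 + 0.2500·21.2000] = 9.4545; exercise value = 14.0000 > continuation, so V_d = 14.0000 (exercise)
Node 0 (S = 45): continuation = 1/1.1·[0.7500·1.5455 + 0.2500·14.0000] = 4.2355; exercise value = 5.0000 > continuation, so V_0 = 5.0000 (exercise)

£5.00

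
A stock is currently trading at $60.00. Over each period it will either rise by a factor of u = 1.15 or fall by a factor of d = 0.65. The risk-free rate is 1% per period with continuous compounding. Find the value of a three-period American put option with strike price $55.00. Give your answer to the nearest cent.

Risk-neutral probability p = (e^0.01 − 0.65)/(1.15 − 0.65) = 0.3601/0.5000 = 0.7201
Terminal stock prices: S_uuu = 91.25, S_uud = 51.58, S_udd = 29.15, S_ddd = 16.48
Terminal payoffs (K − S): max(-36.25, 0) = 0, max(3.422, 0) = 3.422, max(25.85, 0) = 25.85, max(38.52, 0) = 38.52
Node uu (S = 79.35): continuation = e^(−0.01)·[0.7201·0.0000 + 0.2799·3.4225] = 0.9484; exercise value = 0.0000 ≤ continuation, so V_uu = 0.9484
Node ud (S = 44.85): continuation = e^(−0.01)·[0.7201·3.4225 + 0.2799·25.8475] = 9.6027; exercise value = 10.1500 > continuation, so V_ud = 10.1500 (exercise)
Node dd (S = 25.35): continuation = e^(−0.01)·[0.7201·25.8475 + 0.2799·38.5225] = 29.1027; exercise value = 29.6500 > continuation, so V_dd = 29.6500 (exercise)
Node u (S = 69): continuation = e^(−0.01)·[0.7201·0.9484 + 0.2799·10.1500] = 3.4889; exercise value = 0.0000 ≤ continuation, so V_u = 3.4889
Node d (S = 39): continuation = e^(−0.01)·[0.7201·10.1500 + 0.2799·29.6500] = 15.4527; exercise value = 16.0000 > continuation, so V_d = 16.0000 (exercise)
Node 0 (S = 60): continuation = e^(−0.01)·[0.7201·3.4889 + 0.2799·16.0000] = 6.9212; exercise value = 0.0000 ≤ continuation, so V_0 = 6.9212

$6.92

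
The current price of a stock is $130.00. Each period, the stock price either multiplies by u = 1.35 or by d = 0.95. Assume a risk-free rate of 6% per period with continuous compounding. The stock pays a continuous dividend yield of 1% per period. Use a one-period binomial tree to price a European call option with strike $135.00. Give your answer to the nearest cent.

$9.66

Per-period risk-free factor R = e^0.06 = 1.0618; dividend-adjusted growth = e^(0.06−0.01) = 1.0513.
Risk-neutral probability p = (1.0513 − 0.95)/(1.35 − 0.95) = 0.1013/0.4000 = 0.2532
Terminal stock prices: S_u = 175.5, S_d = 123.5
Terminal payoffs (S − K): max(40.5, 0) = 40.5, max(-11.5, 0) = 0
Node 0 (S = 130): V_0 = e^(−0.06)·[0.2532·40.5000 + 0.7468·0.0000] = 9.6566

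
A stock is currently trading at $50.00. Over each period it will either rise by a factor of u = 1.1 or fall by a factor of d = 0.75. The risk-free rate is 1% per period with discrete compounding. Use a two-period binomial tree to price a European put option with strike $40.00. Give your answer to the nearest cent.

Risk-neutral probability p = (1 + 0.01 − 0.75)/(1.1 − 0.75) = 0.2600/0.3500 = 0.7429
Terminal stock prices: S_uu = 60.5, S_ud = 41.25, S_dd = 28.12
Terminal payoffs (K − S): max(-20.5, 0) = 0, max(-1.25, 0) = 0, max(11.88, 0) = 11.88
Node u (S = 55): V_u = 1/1.01·[0.7429·0.0000 + 0.2571·0.0000] = 0.0000
Node d (S = 37.5): V_d = 1/1.01·[0.7429·0.0000 + 0.2571·11.8750] = 3.0233
Node 0 (S = 50): V_0 = 1/1.01·[0.7429·0.0000 + 0.2571·3.0233] = 0.7697

$0.77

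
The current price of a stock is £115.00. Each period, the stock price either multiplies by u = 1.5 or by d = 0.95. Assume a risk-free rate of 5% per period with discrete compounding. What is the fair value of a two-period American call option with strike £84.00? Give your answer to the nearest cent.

£38.81

Risk-neutral probability p = (1 + 0.05 − 0.95)/(1.5 − 0.95) = 0.1000/0.5500 = 0.1818
Terminal stock prices: S_uu = 258.8, S_ud = 163.9, S_dd = 103.8
Terminal payoffs (S − K): max(174.8, 0) = 174.8, max(79.88, 0) = 79.88, max(19.79, 0) = 19.79
Node u (S = 172.5): continuation = 1/1.05·[0.1818·174.7500 + 0.8182·79.8750] = 92.5000; exercise value = 88.5000 ≤ continuation, so V_u = 92.5000
Node d (S = 109.2): continuation = 1/1.05·[0.1818·79.8750 + 0.8182·19.7875] = 29.2500; exercise value = 25.2500 ≤ continuation, so V_d = 29.2500
Node 0 (S = 115): continuation = 1/1.05·[0.1818·92.5000 + 0.8182·29.2500] = 38.8095; exercise value = 31.0000 ≤ continuation, so V_0 = 38.8095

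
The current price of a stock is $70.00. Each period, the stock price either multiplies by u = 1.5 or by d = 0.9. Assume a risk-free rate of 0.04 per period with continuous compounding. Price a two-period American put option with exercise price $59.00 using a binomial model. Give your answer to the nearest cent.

$1.24

Risk-neutral probability p = (e^0.04 − 0.9)/(1.5 − 0.9) = 0.1408/0.6000 = 0.2347
Terminal stock prices: S_uu = 157.5, S_ud = 94.5, S_dd = 56.7
Terminal payoffs (K − S): max(-98.5, 0) = 0, max(-35.5, 0) = 0, max(2.3, 0) = 2.3
Node u (S = 105): continuation = e^(−0.04)·[0.2347·0.0000 + 0.7653·0.0000] = 0.0000; exercise value = 0.0000 ≤ continuation, so V_u = 0.0000
Node d (S = 63): continuation = e^(−0.04)·[0.2347·0.0000 + 0.7653·2.3000] = 1.6912; exercise value = 0.0000 ≤ continuation, so V_d = 1.6912
Node 0 (S = 70): continuation = e^(−0.04)·[0.2347·0.0000 + 0.7653·1.6912] = 1.2436; exercise value = 0.0000 ≤ continuation, so V_0 = 1.2436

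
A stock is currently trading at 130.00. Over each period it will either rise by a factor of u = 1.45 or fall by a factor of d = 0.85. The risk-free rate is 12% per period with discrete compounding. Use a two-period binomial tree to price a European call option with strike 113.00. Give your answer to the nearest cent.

Risk-neutral probability p = (1 + 0.12 − 0.85)/(1.45 − 0.85) = 0.2700/0.6000 = 0.4500
Terminal stock prices: S_uu = 273.3, S_ud = 160.2, S_dd = 93.92
Terminal payoffs (S − K): max(160.3, 0) = 160.3, max(47.22, 0) = 47.22, max(-19.08, 0) = 0
Node u (S = 188.5): V_u = 1/1.12·[0.4500·160.3250 + 0.5500·47.2250] = 87.6071
Node d (S = 110.5): V_d = 1/1.12·[0.4500·47.2250 + 0.5500·0.0000] = 18.9743
Node 0 (S = 130): V_0 = 1/1.12·[0.4500·87.6071 + 0.5500·18.9743] = 44.5170

44.52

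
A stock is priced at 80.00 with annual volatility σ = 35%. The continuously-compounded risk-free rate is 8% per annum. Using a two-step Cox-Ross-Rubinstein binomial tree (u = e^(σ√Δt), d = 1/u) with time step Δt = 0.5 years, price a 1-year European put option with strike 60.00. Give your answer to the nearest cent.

2.39

CRR parameters: u = e^(σ√Δt) = e^(0.35·√0.5) = 1.2808, d = 1/u = 0.7808
Per-period rate: rΔt = 0.08·0.5 = 0.04, so R = e^0.04 = 1.0408
Risk-neutral probability p = (e^0.04 − 0.7808)/(1.2808 − 0.7808) = 0.2601/0.5000 = 0.5201
Terminal stock prices: S_uu = 131.2, S_ud = 80, S_dd = 48.77
Terminal payoffs (K − S): max(-71.24, 0) = 0, max(-20, 0) = 0, max(11.23, 0) = 11.23
Node u (S = 102.5): V_u = e^(−0.04)·[0.5201·0.0000 + 0.4799·0.0000] = 0.0000
Node d (S = 62.46): V_d = e^(−0.04)·[0.5201·0.0000 + 0.4799·11.2331] = 5.1799
Node 0 (S = 80): V_0 = e^(−0.04)·[0.5201·0.0000 + 0.4799·5.1799] = 2.3886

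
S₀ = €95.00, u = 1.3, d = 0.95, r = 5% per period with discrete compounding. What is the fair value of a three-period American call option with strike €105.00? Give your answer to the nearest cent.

€11.71

Risk-neutral probability p = (1 + 0.05 − 0.95)/(1.3 − 0.95) = 0.1000/0.3500 = 0.2857
Terminal stock prices: S_uuu = 208.7, S_uud = 152.5, S_udd = 111.5, S_ddd = 81.45
Terminal payoffs (S − K): max(103.7, 0) = 103.7, max(47.52, 0) = 47.52, max(6.459, 0) = 6.459, max(-23.55, 0) = 0
Node uu (S = 160.6): continuation = 1/1.05·[0.2857·103.7150 + 0.7143·47.5225] = 60.5500; exercise value = 55.5500 ≤ continuation, so V_uu = 60.5500
Node ud (S = 117.3): continuation = 1/1.05·[0.2857·47.5225 + 0.7143·6.4587] = 17.3250; exercise value = 12.3250 ≤ continuation, so V_ud = 17.3250
Node dd (S = 85.74): continuation = 1/1.05·[0.2857·6.4587 + 0.7143·0.0000] = 1.7575; exercise value = 0.0000 ≤ continuation, so V_dd = 1.7575
Node u (S = 123.5): continuation = 1/1.05·[0.2857·60.5500 + 0.7143·17.3250] = 28.2619; exercise value = 18.5000 ≤ continuation, so V_u = 28.2619
Node d (S = 90.25): continuation = 1/1.05·[0.2857·17.3250 + 0.7143·1.7575] = 5.9099; exercise value = 0.0000 ≤ continuation, so V_d = 5.9099
Node 0 (S = 95): continuation = 1/1.05·[0.2857·28.2619 + 0.7143·5.9099] = 11.7106; exercise value = 0.0000 ≤ continuation, so V_0 = 11.7106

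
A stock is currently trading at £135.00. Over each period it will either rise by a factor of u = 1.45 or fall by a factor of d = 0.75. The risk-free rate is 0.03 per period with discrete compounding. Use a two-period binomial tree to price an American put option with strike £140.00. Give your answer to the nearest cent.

Risk-neutral probability p = (1 + 0.03 − 0.75)/(1.45 − 0.75) = 0.2800/0.7000 = 0.4000
Terminal stock prices: S_uu = 283.8, S_ud = 146.8, S_dd = 75.94
Terminal payoffs (K − S): max(-143.8, 0) = 0, max(-6.812, 0) = 0, max(64.06, 0) = 64.06
Node u (S = 195.8): continuation = 1/1.03·[0.4000·0.0000 + 0.6000·0.0000] = 0.0000; exercise value = 0.0000 ≤ continuation, so V_u = 0.0000
Node d (S = 101.2): continuation = 1/1.03·[0.4000·0.0000 + 0.6000·64.0625] = 37.3180; exercise value = 38.7500 > continuation, so V_d = 38.7500 (exercise)
Node 0 (S = 135): continuation = 1/1.03·[0.4000·0.0000 + 0.6000·38.7500] = 22.5728; exercise value = 5.0000 ≤ continuation, so V_0 = 22.5728

£22.57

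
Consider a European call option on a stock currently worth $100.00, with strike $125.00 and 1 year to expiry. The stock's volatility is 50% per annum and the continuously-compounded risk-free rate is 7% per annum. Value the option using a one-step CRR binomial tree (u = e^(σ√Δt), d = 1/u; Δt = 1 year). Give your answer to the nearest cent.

$16.62

CRR parameters: u = e^(σ√Δt) = e^(0.5·√1) = 1.6487, d = 1/u = 0.6065
Per-period rate: rΔt = 0.07·1 = 0.07, so R = e^0.07 = 1.0725
Risk-neutral probability p = (e^0.07 − 0.6065)/(1.6487 − 0.6065) = 0.4660/1.0422 = 0.4471
Terminal stock prices: S_u = 164.9, S_d = 60.65
Terminal payoffs (S − K): max(39.87, 0) = 39.87, max(-64.35, 0) = 0
Node 0 (S = 100): V_0 = e^(−0.07)·[0.4471·39.8721 + 0.5529·0.0000] = 16.6221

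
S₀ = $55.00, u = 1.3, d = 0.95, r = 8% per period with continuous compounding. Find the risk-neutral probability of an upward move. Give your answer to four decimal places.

p = 0.3808

Risk-neutral probability p = (e^0.08 − 0.95)/(1.3 − 0.95) = 0.1333/0.3500 = 0.3808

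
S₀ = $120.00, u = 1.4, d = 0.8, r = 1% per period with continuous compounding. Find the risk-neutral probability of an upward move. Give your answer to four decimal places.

p = 0.3501

Risk-neutral probability p = (e^0.01 − 0.8)/(1.4 − 0.8) = 0.2101/0.6000 = 0.3501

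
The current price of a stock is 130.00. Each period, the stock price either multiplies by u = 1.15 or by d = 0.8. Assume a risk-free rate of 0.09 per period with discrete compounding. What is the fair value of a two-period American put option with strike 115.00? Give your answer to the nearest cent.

Risk-neutral probability p = (1 + 0.09 − 0.8)/(1.15 − 0.8) = 0.2900/0.3500 = 0.8286
Terminal stock prices: S_uu = 171.9, S_ud = 119.6, S_dd = 83.2
Terminal payoffs (K − S): max(-56.92, 0) = 0, max(-4.6, 0) = 0, max(31.8, 0) = 31.8
Node u (S = 149.5): continuation = 1/1.09·[0.8286·0.0000 + 0.1714·0.0000] = 0.0000; exercise value = 0.0000 ≤ continuation, so V_u = 0.0000
Node d (S = 104): continuation = 1/1.09·[0.8286·0.0000 + 0.1714·31.8000] = 5.0013; exercise value = 11.0000 > continuation, so V_d = 11.0000 (exercise)
Node 0 (S = 130): continuation = 1/1.09·[0.8286·0.0000 + 0.1714·11.0000] = 1.7300; exercise value = 0.0000 ≤ continuation, so V_0 = 1.7300

1.73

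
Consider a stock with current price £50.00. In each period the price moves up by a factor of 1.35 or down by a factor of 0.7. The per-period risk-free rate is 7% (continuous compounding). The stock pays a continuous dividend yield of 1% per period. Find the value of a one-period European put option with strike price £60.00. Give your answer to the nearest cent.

£10.33

Per-period risk-free factor R = e^0.07 = 1.0725; dividend-adjusted growth = e^(0.07−0.01) = 1.0618.
Risk-neutral probability p = (1.0618 − 0.7)/(1.35 − 0.7) = 0.3618/0.6500 = 0.5567
Terminal stock prices: S_u = 67.5, S_d = 35
Terminal payoffs (K − S): max(-7.5, 0) = 0, max(25, 0) = 25
Node 0 (S = 50): V_0 = e^(−0.07)·[0.5567·0.0000 + 0.4433·25.0000] = 10.3339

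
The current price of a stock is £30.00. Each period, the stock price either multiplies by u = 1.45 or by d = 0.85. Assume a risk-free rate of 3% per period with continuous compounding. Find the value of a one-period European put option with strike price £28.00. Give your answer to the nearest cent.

£1.70

Risk-neutral probability p = (e^0.03 − 0.85)/(1.45 − 0.85) = 0.1805/0.6000 = 0.3008
Terminal stock prices: S_u = 43.5, S_d = 25.5
Terminal payoffs (K − S): max(-15.5, 0) = 0, max(2.5, 0) = 2.5
Node 0 (S = 30): V_0 = e^(−0.03)·[0.3008·0.0000 + 0.6992·2.5000] = 1.6964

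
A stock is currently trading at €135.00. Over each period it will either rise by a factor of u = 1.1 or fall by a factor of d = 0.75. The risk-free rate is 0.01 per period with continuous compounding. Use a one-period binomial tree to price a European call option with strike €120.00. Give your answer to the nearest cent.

Risk-neutral probability p = (e^0.01 − 0.75)/(1.1 − 0.75) = 0.2601/0.3500 = 0.7430
Terminal stock prices: S_u = 148.5, S_d = 101.2
Terminal payoffs (S − K): max(28.5, 0) = 28.5, max(-18.75, 0) = 0
Node 0 (S = 135): V_0 = e^(−0.01)·[0.7430·28.5000 + 0.2570·0.0000] = 20.9648

€20.96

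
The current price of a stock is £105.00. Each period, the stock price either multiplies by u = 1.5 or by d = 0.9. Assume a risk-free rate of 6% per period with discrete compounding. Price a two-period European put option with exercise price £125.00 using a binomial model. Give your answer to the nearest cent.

Risk-neutral probability p = (1 + 0.06 − 0.9)/(1.5 − 0.9) = 0.1600/0.6000 = 0.2667
Terminal stock prices: S_uu = 236.2, S_ud = 141.8, S_dd = 85.05
Terminal payoffs (K − S): max(-111.2, 0) = 0, max(-16.75, 0) = 0, max(39.95, 0) = 39.95
Node u (S = 157.5): V_u = 1/1.06·[0.2667·0.0000 + 0.7333·0.0000] = 0.0000
Node d (S = 94.5): V_d = 1/1.06·[0.2667·0.0000 + 0.7333·39.9500] = 27.6384
Node 0 (S = 105): V_0 = 1/1.06·[0.2667·0.0000 + 0.7333·27.6384] = 19.1209

£19.12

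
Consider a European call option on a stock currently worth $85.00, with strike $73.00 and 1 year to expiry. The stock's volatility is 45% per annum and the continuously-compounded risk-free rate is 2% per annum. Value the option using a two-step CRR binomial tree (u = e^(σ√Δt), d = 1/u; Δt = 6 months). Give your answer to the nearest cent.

$22.16

CRR parameters: u = e^(σ√Δt) = e^(0.45·√0.5) = 1.3746, d = 1/u = 0.7275
Per-period rate: rΔt = 0.02·0.5 = 0.01, so R = e^0.01 = 1.0101
Risk-neutral probability p = (e^0.01 − 0.7275)/(1.3746 − 0.7275) = 0.2826/0.6472 = 0.4366
Terminal stock prices: S_uu = 160.6, S_ud = 85, S_dd = 44.98
Terminal payoffs (S − K): max(87.62, 0) = 87.62, max(12, 0) = 12, max(-28.02, 0) = 0
Node u (S = 116.8): V_u = e^(−0.01)·[0.4366·87.6210 + 0.5634·12.0000] = 44.5715
Node d (S = 61.83): V_d = e^(−0.01)·[0.4366·12.0000 + 0.5634·0.0000] = 5.1876
Node 0 (S = 85): V_0 = e^(−0.01)·[0.4366·44.5715 + 0.5634·5.1876] = 22.1616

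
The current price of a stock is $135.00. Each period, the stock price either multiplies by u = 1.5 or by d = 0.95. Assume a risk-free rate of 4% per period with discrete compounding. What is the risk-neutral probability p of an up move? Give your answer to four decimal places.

p = 0.1636

Risk-neutral probability p = (1 + 0.04 − 0.95)/(1.5 − 0.95) = 0.0900/0.5500 = 0.1636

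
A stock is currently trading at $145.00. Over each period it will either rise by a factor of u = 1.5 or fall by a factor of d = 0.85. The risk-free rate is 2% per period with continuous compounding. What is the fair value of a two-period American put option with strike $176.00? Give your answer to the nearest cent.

$38.17

Risk-neutral probability p = (e^0.02 − 0.85)/(1.5 − 0.85) = 0.1702/0.6500 = 0.2618
Terminal stock prices: S_uu = 326.2, S_ud = 184.9, S_dd = 104.8
Terminal payoffs (K − S): max(-150.2, 0) = 0, max(-8.875, 0) = 0, max(71.24, 0) = 71.24
Node u (S = 217.5): continuation = e^(−0.02)·[0.2618·0.0000 + 0.7382·0.0000] = 0.0000; exercise value = 0.0000 ≤ continuation, so V_u = 0.0000
Node d (S = 123.2): continuation = e^(−0.02)·[0.2618·0.0000 + 0.7382·71.2375] = 51.5429; exercise value = 52.7500 > continuation, so V_d = 52.7500 (exercise)
Node 0 (S = 145): continuation = e^(−0.02)·[0.2618·0.0000 + 0.7382·52.7500] = 38.1665; exercise value = 31.0000 ≤ continuation, so V_0 = 38.1665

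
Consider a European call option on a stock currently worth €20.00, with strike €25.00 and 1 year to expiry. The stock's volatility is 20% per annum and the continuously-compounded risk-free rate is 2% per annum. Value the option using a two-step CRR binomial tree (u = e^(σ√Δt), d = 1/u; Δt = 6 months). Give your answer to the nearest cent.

€0.38

CRR parameters: u = e^(σ√Δt) = e^(0.2·√0.5) = 1.1519, d = 1/u = 0.8681
Per-period rate: rΔt = 0.02·0.5 = 0.01, so R = e^0.01 = 1.0101
Risk-neutral probability p = (e^0.01 − 0.8681)/(1.1519 − 0.8681) = 0.1419/0.2838 = 0.5001
Terminal stock prices: S_uu = 26.54, S_ud = 20, S_dd = 15.07
Terminal payoffs (S − K): max(1.538, 0) = 1.538, max(-5, 0) = 0, max(-9.927, 0) = 0
Node u (S = 23.04): V_u = e^(−0.01)·[0.5001·1.5379 + 0.4999·0.0000] = 0.7615
Node d (S = 17.36): V_d = e^(−0.01)·[0.5001·0.0000 + 0.4999·0.0000] = 0.0000
Node 0 (S = 20): V_0 = e^(−0.01)·[0.5001·0.7615 + 0.4999·0.0000] = 0.3770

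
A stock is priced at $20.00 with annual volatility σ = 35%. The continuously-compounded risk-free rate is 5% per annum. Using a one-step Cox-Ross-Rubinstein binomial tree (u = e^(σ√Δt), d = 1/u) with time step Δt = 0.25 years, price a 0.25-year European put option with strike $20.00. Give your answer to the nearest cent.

CRR parameters: u = e^(σ√Δt) = e^(0.35·√0.25) = 1.1912, d = 1/u = 0.8395
Per-period rate: rΔt = 0.05·0.25 = 0.0125, so R = e^0.0125 = 1.0126
Risk-neutral probability p = (e^0.0125 − 0.8395)/(1.1912 − 0.8395) = 0.1731/0.3518 = 0.4921
Terminal stock prices: S_u = 23.82, S_d = 16.79
Terminal payoffs (K − S): max(-3.825, 0) = 0, max(3.211, 0) = 3.211
Node 0 (S = 20): V_0 = e^(−0.0125)·[0.4921·0.0000 + 0.5079·3.2109] = 1.6105

$1.61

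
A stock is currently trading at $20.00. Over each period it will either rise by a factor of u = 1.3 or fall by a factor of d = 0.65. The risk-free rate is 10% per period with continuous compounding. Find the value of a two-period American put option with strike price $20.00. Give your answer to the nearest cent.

Risk-neutral probability p = (e^0.1 − 0.65)/(1.3 − 0.65) = 0.4552/0.6500 = 0.7003
Terminal stock prices: S_uu = 33.8, S_ud = 16.9, S_dd = 8.45
Terminal payoffs (K − S): max(-13.8, 0) = 0, max(3.1, 0) = 3.1, max(11.55, 0) = 11.55
Node u (S = 26): continuation = e^(−0.1)·[0.7003·0.0000 + 0.2997·3.1000] = 0.8408; exercise value = 0.0000 ≤ continuation, so V_u = 0.8408
Node d (S = 13): continuation = e^(−0.1)·[0.7003·3.1000 + 0.2997·11.5500] = 5.0967; exercise value = 7.0000 > continuation, so V_d = 7.0000 (exercise)
Node 0 (S = 20): continuation = e^(−0.1)·[0.7003·0.8408 + 0.2997·7.0000] = 2.4312; exercise value = 0.0000 ≤ continuation, so V_0 = 2.4312

$2.43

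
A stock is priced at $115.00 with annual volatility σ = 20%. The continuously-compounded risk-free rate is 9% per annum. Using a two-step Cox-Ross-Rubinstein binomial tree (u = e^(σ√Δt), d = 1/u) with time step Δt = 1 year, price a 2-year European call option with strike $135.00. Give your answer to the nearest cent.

CRR parameters: u = e^(σ√Δt) = e^(0.2·√1) = 1.2214, d = 1/u = 0.8187
Per-period rate: rΔt = 0.09·1 = 0.09, so R = e^0.09 = 1.0942
Risk-neutral probability p = (e^0.09 − 0.8187)/(1.2214 − 0.8187) = 0.2754/0.4027 = 0.6840
Terminal stock prices: S_uu = 171.6, S_ud = 115, S_dd = 77.09
Terminal payoffs (S − K): max(36.56, 0) = 36.56, max(-20, 0) = 0, max(-57.91, 0) = 0
Node u (S = 140.5): V_u = e^(−0.09)·[0.6840·36.5598 + 0.3160·0.0000] = 22.8559
Node d (S = 94.15): V_d = e^(−0.09)·[0.6840·0.0000 + 0.3160·0.0000] = 0.0000
Node 0 (S = 115): V_0 = e^(−0.09)·[0.6840·22.8559 + 0.3160·0.0000] = 14.2887

$14.29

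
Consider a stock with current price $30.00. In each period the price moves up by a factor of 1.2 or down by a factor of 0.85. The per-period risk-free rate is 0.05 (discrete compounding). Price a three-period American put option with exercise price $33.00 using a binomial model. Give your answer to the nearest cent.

Risk-neutral probability p = (1 + 0.05 − 0.85)/(1.2 − 0.85) = 0.2000/0.3500 = 0.5714
Terminal stock prices: S_uuu = 51.84, S_uud = 36.72, S_udd = 26.01, S_ddd = 18.42
Terminal payoffs (K − S): max(-18.84, 0) = 0, max(-3.72, 0) = 0, max(6.99, 0) = 6.99, max(14.58, 0) = 14.58
Node uu (S = 43.2): continuation = 1/1.05·[0.5714·0.0000 + 0.4286·0.0000] = 0.0000; exercise value = 0.0000 ≤ continuation, so V_uu = 0.0000
Node ud (S = 30.6): continuation = 1/1.05·[0.5714·0.0000 + 0.4286·6.9900] = 2.8531; exercise value = 2.4000 ≤ continuation, so V_ud = 2.8531
Node dd (S = 21.67): continuation = 1/1.05·[0.5714·6.9900 + 0.4286·14.5763] = 9.7536; exercise value = 11.3250 > continuation, so V_dd = 11.3250 (exercise)
Node u (S = 36): continuation = 1/1.05·[0.5714·0.0000 + 0.4286·2.8531] = 1.1645; exercise value = 0.0000 ≤ continuation, so V_u = 1.1645
Node d (S = 25.5): continuation = 1/1.05·[0.5714·2.8531 + 0.4286·11.3250] = 6.1751; exercise value = 7.5000 > continuation, so V_d = 7.5000 (exercise)
Node 0 (S = 30): continuation = 1/1.05·[0.5714·1.1645 + 0.4286·7.5000] = 3.6950; exercise value = 3.0000 ≤ continuation, so V_0 = 3.6950

$3.69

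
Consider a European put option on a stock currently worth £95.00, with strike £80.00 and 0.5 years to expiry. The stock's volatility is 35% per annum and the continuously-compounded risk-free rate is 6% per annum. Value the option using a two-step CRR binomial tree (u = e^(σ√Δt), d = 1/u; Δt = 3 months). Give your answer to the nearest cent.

CRR parameters: u = e^(σ√Δt) = e^(0.35·√0.25) = 1.1912, d = 1/u = 0.8395
Per-period rate: rΔt = 0.06·0.25 = 0.015, so R = e^0.015 = 1.0151
Risk-neutral probability p = (e^0.015 − 0.8395)/(1.1912 − 0.8395) = 0.1757/0.3518 = 0.4993
Terminal stock prices: S_uu = 134.8, S_ud = 95, S_dd = 66.95
Terminal payoffs (K − S): max(-54.81, 0) = 0, max(-15, 0) = 0, max(13.05, 0) = 13.05
Node u (S = 113.2): V_u = e^(−0.015)·[0.4993·0.0000 + 0.5007·0.0000] = 0.0000
Node d (S = 79.75): V_d = e^(−0.015)·[0.4993·0.0000 + 0.5007·13.0546] = 6.4389
Node 0 (S = 95): V_0 = e^(−0.015)·[0.4993·0.0000 + 0.5007·6.4389] = 3.1758

£3.18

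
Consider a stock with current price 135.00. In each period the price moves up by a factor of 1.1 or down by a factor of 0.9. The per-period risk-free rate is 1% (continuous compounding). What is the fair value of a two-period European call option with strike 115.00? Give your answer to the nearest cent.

Risk-neutral probability p = (e^0.01 − 0.9)/(1.1 − 0.9) = 0.1101/0.2000 = 0.5503
Terminal stock prices: S_uu = 163.4, S_ud = 133.7, S_dd = 109.4
Terminal payoffs (S − K): max(48.35, 0) = 48.35, max(18.65, 0) = 18.65, max(-5.65, 0) = 0
Node u (S = 148.5): V_u = e^(−0.01)·[0.5503·48.3500 + 0.4497·18.6500] = 34.6443
Node d (S = 121.5): V_d = e^(−0.01)·[0.5503·18.6500 + 0.4497·0.0000] = 10.1601
Node 0 (S = 135): V_0 = e^(−0.01)·[0.5503·34.6443 + 0.4497·10.1601] = 23.3974

23.40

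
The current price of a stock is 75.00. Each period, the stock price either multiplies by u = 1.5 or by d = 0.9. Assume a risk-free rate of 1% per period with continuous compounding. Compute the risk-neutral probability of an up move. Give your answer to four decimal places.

Risk-neutral probability p = (e^0.01 − 0.9)/(1.5 − 0.9) = 0.1101/0.6000 = 0.1834

p = 0.1834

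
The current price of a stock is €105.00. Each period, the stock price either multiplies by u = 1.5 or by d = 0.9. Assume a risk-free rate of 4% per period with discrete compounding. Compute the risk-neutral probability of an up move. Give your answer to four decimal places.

Risk-neutral probability p = (1 + 0.04 − 0.9)/(1.5 − 0.9) = 0.1400/0.6000 = 0.2333

p = 0.2333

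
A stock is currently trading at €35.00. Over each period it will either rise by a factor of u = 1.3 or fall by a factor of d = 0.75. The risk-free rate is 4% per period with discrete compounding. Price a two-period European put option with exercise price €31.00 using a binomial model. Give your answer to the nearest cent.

Risk-neutral probability p = (1 + 0.04 − 0.75)/(1.3 − 0.75) = 0.2900/0.5500 = 0.5273
Terminal stock prices: S_uu = 59.15, S_ud = 34.12, S_dd = 19.69
Terminal payoffs (K − S): max(-28.15, 0) = 0, max(-3.125, 0) = 0, max(11.31, 0) = 11.31
Node u (S = 45.5): V_u = 1/1.04·[0.5273·0.0000 + 0.4727·0.0000] = 0.0000
Node d (S = 26.25): V_d = 1/1.04·[0.5273·0.0000 + 0.4727·11.3125] = 5.1420
Node 0 (S = 35): V_0 = 1/1.04·[0.5273·0.0000 + 0.4727·5.1420] = 2.3373

€2.34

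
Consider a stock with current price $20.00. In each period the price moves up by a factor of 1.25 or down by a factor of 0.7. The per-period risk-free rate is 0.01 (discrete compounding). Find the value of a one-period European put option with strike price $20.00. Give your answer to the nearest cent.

Risk-neutral probability p = (1 + 0.01 − 0.7)/(1.25 − 0.7) = 0.3100/0.5500 = 0.5636
Terminal stock prices: S_u = 25, S_d = 14
Terminal payoffs (K − S): max(-5, 0) = 0, max(6, 0) = 6
Node 0 (S = 20): V_0 = 1/1.01·[0.5636·0.0000 + 0.4364·6.0000] = 2.5923

$2.59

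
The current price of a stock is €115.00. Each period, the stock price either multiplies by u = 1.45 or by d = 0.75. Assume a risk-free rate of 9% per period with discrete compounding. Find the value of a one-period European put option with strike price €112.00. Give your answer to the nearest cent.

Risk-neutral probability p = (1 + 0.09 − 0.75)/(1.45 − 0.75) = 0.3400/0.7000 = 0.4857
Terminal stock prices: S_u = 166.8, S_d = 86.25
Terminal payoffs (K − S): max(-54.75, 0) = 0, max(25.75, 0) = 25.75
Node 0 (S = 115): V_0 = 1/1.09·[0.4857·0.0000 + 0.5143·25.7500] = 12.1494

€12.15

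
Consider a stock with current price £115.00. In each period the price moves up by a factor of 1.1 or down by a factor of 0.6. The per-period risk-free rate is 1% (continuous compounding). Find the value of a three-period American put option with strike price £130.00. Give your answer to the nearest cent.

Risk-neutral probability p = (e^0.01 − 0.6)/(1.1 − 0.6) = 0.4101/0.5000 = 0.8201
Terminal stock prices: S_uuu = 153.1, S_uud = 83.49, S_udd = 45.54, S_ddd = 24.84
Terminal payoffs (K − S): max(-23.07, 0) = 0, max(46.51, 0) = 46.51, max(84.46, 0) = 84.46, max(105.2, 0) = 105.2
Node uu (S = 139.2): continuation = e^(−0.01)·[0.8201·0.0000 + 0.1799·46.5100] = 8.2839; exercise value = 0.0000 ≤ continuation, so V_uu = 8.2839
Node ud (S = 75.9): continuation = e^(−0.01)·[0.8201·46.5100 + 0.1799·84.4600] = 52.8065; exercise value = 54.1000 > continuation, so V_ud = 54.1000 (exercise)
Node dd (S = 41.4): continuation = e^(−0.01)·[0.8201·84.4600 + 0.1799·105.1600] = 87.3065; exercise value = 88.6000 > continuation, so V_dd = 88.6000 (exercise)
Node u (S = 126.5): continuation = e^(−0.01)·[0.8201·8.2839 + 0.1799·54.1000] = 16.3617; exercise value = 3.5000 ≤ continuation, so V_u = 16.3617
Node d (S = 69): continuation = e^(−0.01)·[0.8201·54.1000 + 0.1799·88.6000] = 59.7065; exercise value = 61.0000 > continuation, so V_d = 61.0000 (exercise)
Node 0 (S = 115): continuation = e^(−0.01)·[0.8201·16.3617 + 0.1799·61.0000] = 24.1494; exercise value = 15.0000 ≤ continuation, so V_0 = 24.1494

£24.15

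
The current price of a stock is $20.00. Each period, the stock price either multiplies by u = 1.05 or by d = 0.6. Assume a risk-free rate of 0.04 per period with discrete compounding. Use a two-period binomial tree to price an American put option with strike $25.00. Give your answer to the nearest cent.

Risk-neutral probability p = (1 + 0.04 − 0.6)/(1.05 − 0.6) = 0.4400/0.4500 = 0.9778
Terminal stock prices: S_uu = 22.05, S_ud = 12.6, S_dd = 7.2
Terminal payoffs (K − S): max(2.95, 0) = 2.95, max(12.4, 0) = 12.4, max(17.8, 0) = 17.8
Node u (S = 21): continuation = 1/1.04·[0.9778·2.9500 + 0.0222·12.4000] = 3.0385; exercise value = 4.0000 > continuation, so V_u = 4.0000 (exercise)
Node d (S = 12): continuation = 1/1.04·[0.9778·12.4000 + 0.0222·17.8000] = 12.0385; exercise value = 13.0000 > continuation, so V_d = 13.0000 (exercise)
Node 0 (S = 20): continuation = 1/1.04·[0.9778·4.0000 + 0.0222·13.0000] = 4.0385; exercise value = 5.0000 > continuation, so V_0 = 5.0000 (exercise)

$5.00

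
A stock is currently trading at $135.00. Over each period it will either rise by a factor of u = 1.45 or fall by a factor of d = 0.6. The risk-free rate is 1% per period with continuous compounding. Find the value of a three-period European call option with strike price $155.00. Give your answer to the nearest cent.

Risk-neutral probability p = (e^0.01 − 0.6)/(1.45 − 0.6) = 0.4101/0.8500 = 0.4824
Terminal stock prices: S_uuu = 411.6, S_uud = 170.3, S_udd = 70.47, S_ddd = 29.16
Terminal payoffs (S − K): max(256.6, 0) = 256.6, max(15.3, 0) = 15.3, max(-84.53, 0) = 0, max(-125.8, 0) = 0
Node uu (S = 283.8): V_uu = e^(−0.01)·[0.4824·256.5644 + 0.5176·15.3025] = 130.3798
Node ud (S = 117.4): V_ud = e^(−0.01)·[0.4824·15.3025 + 0.5176·0.0000] = 7.3087
Node dd (S = 48.6): V_dd = e^(−0.01)·[0.4824·0.0000 + 0.5176·0.0000] = 0.0000
Node u (S = 195.8): V_u = e^(−0.01)·[0.4824·130.3798 + 0.5176·7.3087] = 66.0162
Node d (S = 81): V_d = e^(−0.01)·[0.4824·7.3087 + 0.5176·0.0000] = 3.4907
Node 0 (S = 135): V_0 = e^(−0.01)·[0.4824·66.0162 + 0.5176·3.4907] = 33.3189

$33.32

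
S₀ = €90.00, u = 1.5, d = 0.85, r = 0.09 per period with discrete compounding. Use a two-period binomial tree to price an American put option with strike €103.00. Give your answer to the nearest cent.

Risk-neutral probability p = (1 + 0.09 − 0.85)/(1.5 − 0.85) = 0.2400/0.6500 = 0.3692
Terminal stock prices: S_uu = 202.5, S_ud = 114.8, S_dd = 65.02
Terminal payoffs (K − S): max(-99.5, 0) = 0, max(-11.75, 0) = 0, max(37.98, 0) = 37.98
Node u (S = 135): continuation = 1/1.09·[0.3692·0.0000 + 0.6308·0.0000] = 0.0000; exercise value = 0.0000 ≤ continuation, so V_u = 0.0000
Node d (S = 76.5): continuation = 1/1.09·[0.3692·0.0000 + 0.6308·37.9750] = 21.9757; exercise value = 26.5000 > continuation, so V_d = 26.5000 (exercise)
Node 0 (S = 90): continuation = 1/1.09·[0.3692·0.0000 + 0.6308·26.5000] = 15.3352; exercise value = 13.0000 ≤ continuation, so V_0 = 15.3352

€15.34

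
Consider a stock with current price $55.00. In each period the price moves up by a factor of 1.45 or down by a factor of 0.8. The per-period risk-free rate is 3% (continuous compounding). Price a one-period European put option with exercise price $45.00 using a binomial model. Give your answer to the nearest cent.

$0.63

Risk-neutral probability p = (e^0.03 − 0.8)/(1.45 − 0.8) = 0.2305/0.6500 = 0.3545
Terminal stock prices: S_u = 79.75, S_d = 44
Terminal payoffs (K − S): max(-34.75, 0) = 0, max(1, 0) = 1
Node 0 (S = 55): V_0 = e^(−0.03)·[0.3545·0.0000 + 0.6455·1.0000] = 0.6264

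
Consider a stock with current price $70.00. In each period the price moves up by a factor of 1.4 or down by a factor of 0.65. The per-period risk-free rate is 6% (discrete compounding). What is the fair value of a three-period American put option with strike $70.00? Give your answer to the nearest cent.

$13.18

Risk-neutral probability p = (1 + 0.06 − 0.65)/(1.4 − 0.65) = 0.4100/0.7500 = 0.5467
Terminal stock prices: S_uuu = 192.1, S_uud = 89.18, S_udd = 41.41, S_ddd = 19.22
Terminal payoffs (K − S): max(-122.1, 0) = 0, max(-19.18, 0) = 0, max(28.59, 0) = 28.59, max(50.78, 0) = 50.78
Node uu (S = 137.2): continuation = 1/1.06·[0.5467·0.0000 + 0.4533·0.0000] = 0.0000; exercise value = 0.0000 ≤ continuation, so V_uu = 0.0000
Node ud (S = 63.7): continuation = 1/1.06·[0.5467·0.0000 + 0.4533·28.5950] = 12.2293; exercise value = 6.3000 ≤ continuation, so V_ud = 12.2293
Node dd (S = 29.58): continuation = 1/1.06·[0.5467·28.5950 + 0.4533·50.7763] = 36.4627; exercise value = 40.4250 > continuation, so V_dd = 40.4250 (exercise)
Node u (S = 98): continuation = 1/1.06·[0.5467·0.0000 + 0.4533·12.2293] = 5.2301; exercise value = 0.0000 ≤ continuation, so V_u = 5.2301
Node d (S = 45.5): continuation = 1/1.06·[0.5467·12.2293 + 0.4533·40.4250] = 23.5956; exercise value = 24.5000 > continuation, so V_d = 24.5000 (exercise)
Node 0 (S = 70): continuation = 1/1.06·[0.5467·5.2301 + 0.4533·24.5000] = 13.1753; exercise value = 0.0000 ≤ continuation, so V_0 = 13.1753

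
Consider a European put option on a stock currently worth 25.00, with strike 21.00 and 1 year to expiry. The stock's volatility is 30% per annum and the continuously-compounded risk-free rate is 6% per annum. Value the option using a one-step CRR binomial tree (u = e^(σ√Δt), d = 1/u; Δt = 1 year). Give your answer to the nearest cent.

CRR parameters: u = e^(σ√Δt) = e^(0.3·√1) = 1.3499, d = 1/u = 0.7408
Per-period rate: rΔt = 0.06·1 = 0.06, so R = e^0.06 = 1.0618
Risk-neutral probability p = (e^0.06 − 0.7408)/(1.3499 − 0.7408) = 0.3210/0.6090 = 0.5271
Terminal stock prices: S_u = 33.75, S_d = 18.52
Terminal payoffs (K − S): max(-12.75, 0) = 0, max(2.48, 0) = 2.48
Node 0 (S = 25): V_0 = e^(−0.06)·[0.5271·0.0000 + 0.4729·2.4795] = 1.1043

1.10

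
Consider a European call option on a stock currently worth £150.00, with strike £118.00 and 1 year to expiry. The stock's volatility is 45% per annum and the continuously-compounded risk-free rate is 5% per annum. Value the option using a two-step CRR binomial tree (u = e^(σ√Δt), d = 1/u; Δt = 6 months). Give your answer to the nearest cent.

CRR parameters: u = e^(σ√Δt) = e^(0.45·√0.5) = 1.3746, d = 1/u = 0.7275
Per-period rate: rΔt = 0.05·0.5 = 0.025, so R = e^0.025 = 1.0253
Risk-neutral probability p = (e^0.025 − 0.7275)/(1.3746 − 0.7275) = 0.2979/0.6472 = 0.4602
Terminal stock prices: S_uu = 283.4, S_ud = 150, S_dd = 79.38
Terminal payoffs (S − K): max(165.4, 0) = 165.4, max(32, 0) = 32, max(-38.62, 0) = 0
Node u (S = 206.2): V_u = e^(−0.025)·[0.4602·165.4488 + 0.5398·32.0000] = 91.1107
Node d (S = 109.1): V_d = e^(−0.025)·[0.4602·32.0000 + 0.5398·0.0000] = 14.3638
Node 0 (S = 150): V_0 = e^(−0.025)·[0.4602·91.1107 + 0.5398·14.3638] = 48.4583

£48.46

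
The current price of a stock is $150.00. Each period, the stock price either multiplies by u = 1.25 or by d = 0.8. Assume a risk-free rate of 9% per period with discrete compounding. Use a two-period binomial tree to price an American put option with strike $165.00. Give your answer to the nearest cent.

$17.57

Risk-neutral probability p = (1 + 0.09 − 0.8)/(1.25 − 0.8) = 0.2900/0.4500 = 0.6444
Terminal stock prices: S_uu = 234.4, S_ud = 150, S_dd = 96
Terminal payoffs (K − S): max(-69.38, 0) = 0, max(15, 0) = 15, max(69, 0) = 69
Node u (S = 187.5): continuation = 1/1.09·[0.6444·0.0000 + 0.3556·15.0000] = 4.8930; exercise value = 0.0000 ≤ continuation, so V_u = 4.8930
Node d (S = 120): continuation = 1/1.09·[0.6444·15.0000 + 0.3556·69.0000] = 31.3761; exercise value = 45.0000 > continuation, so V_d = 45.0000 (exercise)
Node 0 (S = 150): continuation = 1/1.09·[0.6444·4.8930 + 0.3556·45.0000] = 17.5718; exercise value = 15.0000 ≤ continuation, so V_0 = 17.5718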